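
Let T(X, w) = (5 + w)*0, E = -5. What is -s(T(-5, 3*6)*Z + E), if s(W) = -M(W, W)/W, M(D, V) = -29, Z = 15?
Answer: 29/5 ≈ 5.8000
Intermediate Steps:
T(X, w) = 0
s(W) = 29/W (s(W) = -(-29)/W = 29/W)
-s(T(-5, 3*6)*Z + E) = -29/(0*15 - 5) = -29/(0 - 5) = -29/(-5) = -29*(-1)/5 = -1*(-29/5) = 29/5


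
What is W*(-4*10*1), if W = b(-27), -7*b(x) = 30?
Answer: 1200/7 ≈ 171.43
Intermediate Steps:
b(x) = -30/7 (b(x) = -⅐*30 = -30/7)
W = -30/7 ≈ -4.2857
W*(-4*10*1) = -30*(-4*10)/7 = -(-1200)/7 = -30/7*(-40) = 1200/7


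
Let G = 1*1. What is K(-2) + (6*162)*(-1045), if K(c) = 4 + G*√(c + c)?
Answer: -1015736 + 2*I ≈ -1.0157e+6 + 2.0*I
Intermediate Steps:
G = 1
K(c) = 4 + √2*√c (K(c) = 4 + 1*√(c + c) = 4 + 1*√(2*c) = 4 + 1*(√2*√c) = 4 + √2*√c)
K(-2) + (6*162)*(-1045) = (4 + √2*√(-2)) + (6*162)*(-1045) = (4 + √2*(I*√2)) + 972*(-1045) = (4 + 2*I) - 1015740 = -1015736 + 2*I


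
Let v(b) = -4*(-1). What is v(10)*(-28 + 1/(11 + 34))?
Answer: -5036/45 ≈ -111.91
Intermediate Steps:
v(b) = 4
v(10)*(-28 + 1/(11 + 34)) = 4*(-28 + 1/(11 + 34)) = 4*(-28 + 1/45) = 4*(-1259/45) = -5036/45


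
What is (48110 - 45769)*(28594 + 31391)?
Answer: 140424885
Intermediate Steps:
(48110 - 45769)*(28594 + 31391) = 2341*59985 = 140424885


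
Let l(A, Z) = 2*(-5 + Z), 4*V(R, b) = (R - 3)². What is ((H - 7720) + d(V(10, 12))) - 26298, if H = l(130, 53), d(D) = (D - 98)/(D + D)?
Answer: -67851/2 ≈ -33926.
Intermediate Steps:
V(R, b) = (-3 + R)²/4 (V(R, b) = (R - 3)²/4 = (-3 + R)²/4)
l(A, Z) = -10 + 2*Z
d(D) = (-98 + D)/(2*D) (d(D) = (-98 + D)/((2*D)) = (-98 + D)*(1/(2*D)) = (-98 + D)/(2*D))
H = 96 (H = -10 + 2*53 = -10 + 106 = 96)
((H - 7720) + d(V(10, 12))) - 26298 = ((96 - 7720) + (-98 + (-3 + 10)²/4)/(2*(((-3 + 10)²/4)))) - 26298 = (-7624 + (-98 + (¼)*7²)/(2*(((¼)*7²)))) - 26298 = (-7624 + (-98 + (¼)*49)/(2*(((¼)*49)))) - 26298 = (-7624 + (-98 + 49/4)/(2*(49/4))) - 26298 = (-7624 + (½)*(4/49)*(-343/4)) - 26298 = (-7624 - 7/2) - 26298 = -15255/2 - 26298 = -67851/2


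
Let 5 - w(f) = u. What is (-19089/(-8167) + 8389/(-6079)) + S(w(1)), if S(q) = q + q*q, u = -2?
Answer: 2827771876/49647193 ≈ 56.957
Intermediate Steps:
w(f) = 7 (w(f) = 5 - 1*(-2) = 5 + 2 = 7)
S(q) = q + q**2
(-19089/(-8167) + 8389/(-6079)) + S(w(1)) = (-19089/(-8167) + 8389/(-6079)) + 7*(1 + 7) = (-19089*(-1/8167) + 8389*(-1/6079)) + 7*8 = (19089/8167 - 8389/6079) + 56 = 47529068/49647193 + 56 = 2827771876/49647193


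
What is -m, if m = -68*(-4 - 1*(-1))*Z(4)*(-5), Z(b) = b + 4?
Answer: 8160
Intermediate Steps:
Z(b) = 4 + b
m = -8160 (m = -68*(-4 - 1*(-1))*(4 + 4)*(-5) = -68*(-4 + 1)*8*(-5) = -68*(-3*8)*(-5) = -(-1632)*(-5) = -68*120 = -8160)
-m = -1*(-8160) = 8160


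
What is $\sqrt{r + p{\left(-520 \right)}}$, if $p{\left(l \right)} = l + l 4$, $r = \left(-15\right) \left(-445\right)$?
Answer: $5 \sqrt{163} \approx 63.836$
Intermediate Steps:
$r = 6675$
$p{\left(l \right)} = 5 l$ ($p{\left(l \right)} = l + 4 l = 5 l$)
$\sqrt{r + p{\left(-520 \right)}} = \sqrt{6675 + 5 \left(-520\right)} = \sqrt{6675 - 2600} = \sqrt{4075} = 5 \sqrt{163}$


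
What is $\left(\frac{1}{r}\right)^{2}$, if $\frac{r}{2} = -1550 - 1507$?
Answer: $\frac{1}{37380996} \approx 2.6752 \cdot 10^{-8}$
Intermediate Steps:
$r = -6114$ ($r = 2 \left(-1550 - 1507\right) = 2 \left(-3057\right) = -6114$)
$\left(\frac{1}{r}\right)^{2} = \left(\frac{1}{-6114}\right)^{2} = \left(- \frac{1}{6114}\right)^{2} = \frac{1}{37380996}$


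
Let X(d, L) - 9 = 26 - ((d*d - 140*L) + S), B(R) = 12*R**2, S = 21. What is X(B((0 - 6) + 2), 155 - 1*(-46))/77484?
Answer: -4355/38742 ≈ -0.11241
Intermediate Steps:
X(d, L) = 14 - d**2 + 140*L (X(d, L) = 9 + (26 - ((d*d - 140*L) + 21)) = 9 + (26 - ((d**2 - 140*L) + 21)) = 9 + (26 - (21 + d**2 - 140*L)) = 9 + (26 + (-21 - d**2 + 140*L)) = 9 + (5 - d**2 + 140*L) = 14 - d**2 + 140*L)
X(B((0 - 6) + 2), 155 - 1*(-46))/77484 = (14 - (12*((0 - 6) + 2)**2)**2 + 140*(155 - 1*(-46)))/77484 = (14 - (12*(-6 + 2)**2)**2 + 140*(155 + 46))*(1/77484) = (14 - (12*(-4)**2)**2 + 140*201)*(1/77484) = (14 - (12*16)**2 + 28140)*(1/77484) = (14 - 1*192**2 + 28140)*(1/77484) = (14 - 1*36864 + 28140)*(1/77484) = (14 - 36864 + 28140)*(1/77484) = -8710*1/77484 = -4355/38742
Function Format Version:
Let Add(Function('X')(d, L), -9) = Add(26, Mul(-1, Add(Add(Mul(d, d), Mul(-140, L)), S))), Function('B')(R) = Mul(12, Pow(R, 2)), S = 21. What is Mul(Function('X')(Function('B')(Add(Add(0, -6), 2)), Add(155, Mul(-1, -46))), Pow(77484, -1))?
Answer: Rational(-4355, 38742) ≈ -0.11241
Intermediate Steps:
Function('X')(d, L) = Add(14, Mul(-1, Pow(d, 2)), Mul(140, L)) (Function('X')(d, L) = Add(9, Add(26, Mul(-1, Add(Add(Mul(d, d), Mul(-140, L)), 21)))) = Add(9, Add(26, Mul(-1, Add(Add(Pow(d, 2), Mul(-140, L)), 21)))) = Add(9, Add(26, Mul(-1, Add(21, Pow(d, 2), Mul(-140, L))))) = Add(9, Add(26, Add(-21, Mul(-1, Pow(d, 2)), Mul(140, L)))) = Add(9, Add(5, Mul(-1, Pow(d, 2)), Mul(140, L))) = Add(14, Mul(-1, Pow(d, 2)), Mul(140, L)))
Mul(Function('X')(Function('B')(Add(Add(0, -6), 2)), Add(155, Mul(-1, -46))), Pow(77484, -1)) = Mul(Add(14, Mul(-1, Pow(Mul(12, Pow(Add(Add(0, -6), 2), 2)), 2)), Mul(140, Add(155, Mul(-1, -46)))), Pow(77484, -1)) = Mul(Add(14, Mul(-1, Pow(Mul(12, Pow(Add(-6, 2), 2)), 2)), Mul(140, Add(155, 46))), Rational(1, 77484)) = Mul(Add(14, Mul(-1, Pow(Mul(12, Pow(-4, 2)), 2)), Mul(140, 201)), Rational(1, 77484)) = Mul(Add(14, Mul(-1, Pow(Mul(12, 16), 2)), 28140), Rational(1, 77484)) = Mul(Add(14, Mul(-1, Pow(192, 2)), 28140), Rational(1, 77484)) = Mul(Add(14, Mul(-1, 36864), 28140), Rational(1, 77484)) = Mul(Add(14, -36864, 28140), Rational(1, 77484)) = Mul(-8710, Rational(1, 77484)) = Rational(-4355, 38742)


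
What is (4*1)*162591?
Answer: 650364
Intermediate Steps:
(4*1)*162591 = 4*162591 = 650364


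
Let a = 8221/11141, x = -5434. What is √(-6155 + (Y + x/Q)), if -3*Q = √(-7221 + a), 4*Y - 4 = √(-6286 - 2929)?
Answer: √(-9955240918006618600 - 655674101940*I*√224048128135 + 404421551755225*I*√9215)/40220470 ≈ 1.0697 - 78.455*I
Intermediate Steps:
a = 8221/11141 (a = 8221*(1/11141) = 8221/11141 ≈ 0.73791)
Y = 1 + I*√9215/4 (Y = 1 + √(-6286 - 2929)/4 = 1 + √(-9215)/4 = 1 + (I*√9215)/4 = 1 + I*√9215/4 ≈ 1.0 + 23.999*I)
Q = -2*I*√224048128135/33423 (Q = -√(-7221 + 8221/11141)/3 = -2*I*√224048128135/33423 ≈ -28.324*I)
√(-6155 + (Y + x/Q)) = √(-6155 + ((1 + I*√9215/4) - 5434*3*I*√224048128135/40220470)) = √(-6155 + ((1 + I*√9215/4) - 8151*I*√224048128135/20110235)) = √(-6155 + (1 - 8151*I*√224048128135/20110235 + I*√9215/4)) = √(-6154 - 8151*I*√224048128135/20110235 + I*√9215/4)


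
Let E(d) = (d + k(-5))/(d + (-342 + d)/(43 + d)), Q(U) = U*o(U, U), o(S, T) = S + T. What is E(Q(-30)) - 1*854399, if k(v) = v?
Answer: -2835625648157/3318858 ≈ -8.5440e+5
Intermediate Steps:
Q(U) = 2*U² (Q(U) = U*(U + U) = U*(2*U) = 2*U²)
E(d) = (-5 + d)/(d + (-342 + d)/(43 + d)) (E(d) = (d - 5)/(d + (-342 + d)/(43 + d)) = (-5 + d)/(d + (-342 + d)/(43 + d)))
E(Q(-30)) - 1*854399 = (-215 + (2*(-30)²)² + 38*(2*(-30)²))/(-342 + (2*(-30)²)² + 44*(2*(-30)²)) - 1*854399 = (-215 + (2*900)² + 38*(2*900))/(-342 + (2*900)² + 44*(2*900)) - 854399 = (-215 + 1800² + 38*1800)/(-342 + 1800² + 44*1800) - 854399 = (-215 + 3240000 + 68400)/(-342 + 3240000 + 79200) - 854399 = 3308185/3318858 - 854399 = -2835625648157/3318858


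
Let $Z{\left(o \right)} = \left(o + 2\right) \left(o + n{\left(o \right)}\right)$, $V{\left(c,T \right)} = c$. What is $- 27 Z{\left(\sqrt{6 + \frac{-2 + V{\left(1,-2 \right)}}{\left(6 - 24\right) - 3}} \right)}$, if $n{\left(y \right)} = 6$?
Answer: $- \frac{3411}{7} - \frac{72 \sqrt{2667}}{7} \approx -1018.5$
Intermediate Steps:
$Z{\left(o \right)} = \left(2 + o\right) \left(6 + o\right)$ ($Z{\left(o \right)} = \left(o + 2\right) \left(o + 6\right) = \left(2 + o\right) \left(6 + o\right)$)
$- 27 Z{\left(\sqrt{6 + \frac{-2 + V{\left(1,-2 \right)}}{\left(6 - 24\right) - 3}} \right)} = - 27 \left(12 + \left(\sqrt{6 + \frac{-2 + 1}{\left(6 - 24\right) - 3}}\right)^{2} + 8 \sqrt{6 + \frac{-2 + 1}{\left(6 - 24\right) - 3}}\right) = - 27 \left(12 + \left(\sqrt{6 - \frac{1}{\left(6 - 24\right) - 3}}\right)^{2} + 8 \sqrt{6 - \frac{1}{\left(6 - 24\right) - 3}}\right) = - 27 \left(12 + \left(\sqrt{6 - \frac{1}{-18 - 3}}\right)^{2} + 8 \sqrt{6 - \frac{1}{-18 - 3}}\right) = - 27 \left(12 + \left(\sqrt{6 - \frac{1}{-21}}\right)^{2} + 8 \sqrt{6 - \frac{1}{-21}}\right) = - 27 \left(12 + \left(\sqrt{6 - - \frac{1}{21}}\right)^{2} + 8 \sqrt{6 - - \frac{1}{21}}\right) = - 27 \left(12 + \left(\sqrt{6 + \frac{1}{21}}\right)^{2} + 8 \sqrt{6 + \frac{1}{21}}\right) = - 27 \left(12 + \left(\sqrt{\frac{127}{21}}\right)^{2} + 8 \sqrt{\frac{127}{21}}\right) = - 27 \left(12 + \left(\frac{\sqrt{2667}}{21}\right)^{2} + 8 \frac{\sqrt{2667}}{21}\right) = - 27 \left(12 + \frac{127}{21} + \frac{8 \sqrt{2667}}{21}\right) = - 27 \left(\frac{379}{21} + \frac{8 \sqrt{2667}}{21}\right) = - \frac{3411}{7} - \frac{72 \sqrt{2667}}{7}$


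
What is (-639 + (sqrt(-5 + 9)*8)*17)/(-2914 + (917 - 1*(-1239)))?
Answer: 367/758 ≈ 0.48417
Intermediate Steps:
(-639 + (sqrt(-5 + 9)*8)*17)/(-2914 + (917 - 1*(-1239))) = (-639 + (sqrt(4)*8)*17)/(-2914 + (917 + 1239)) = (-639 + (2*8)*17)/(-2914 + 2156) = (-639 + 16*17)/(-758) = (-639 + 272)*(-1/758) = -367*(-1/758) = 367/758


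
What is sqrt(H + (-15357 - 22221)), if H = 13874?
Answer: 2*I*sqrt(5926) ≈ 153.96*I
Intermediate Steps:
sqrt(H + (-15357 - 22221)) = sqrt(13874 + (-15357 - 22221)) = sqrt(13874 - 37578) = sqrt(-23704) = 2*I*sqrt(5926)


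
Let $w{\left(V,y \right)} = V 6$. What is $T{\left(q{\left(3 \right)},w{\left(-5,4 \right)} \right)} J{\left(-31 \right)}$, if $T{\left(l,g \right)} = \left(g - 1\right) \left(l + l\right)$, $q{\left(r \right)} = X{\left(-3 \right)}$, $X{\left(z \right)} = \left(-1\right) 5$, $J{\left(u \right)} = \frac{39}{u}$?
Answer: $-390$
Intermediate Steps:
$X{\left(z \right)} = -5$
$w{\left(V,y \right)} = 6 V$
$q{\left(r \right)} = -5$
$T{\left(l,g \right)} = 2 l \left(-1 + g\right)$ ($T{\left(l,g \right)} = \left(-1 + g\right) 2 l = 2 l \left(-1 + g\right)$)
$T{\left(q{\left(3 \right)},w{\left(-5,4 \right)} \right)} J{\left(-31 \right)} = 2 \left(-5\right) \left(-1 + 6 \left(-5\right)\right) \frac{39}{-31} = 2 \left(-5\right) \left(-1 - 30\right) 39 \left(- \frac{1}{31}\right) = 2 \left(-5\right) \left(-31\right) \left(- \frac{39}{31}\right) = 310 \left(- \frac{39}{31}\right) = -390$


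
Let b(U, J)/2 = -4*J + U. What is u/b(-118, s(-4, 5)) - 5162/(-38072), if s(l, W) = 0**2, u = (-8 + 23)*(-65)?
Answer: 1198076/280781 ≈ 4.2669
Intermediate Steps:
u = -975 (u = 15*(-65) = -975)
s(l, W) = 0
b(U, J) = -8*J + 2*U (b(U, J) = 2*(-4*J + U) = 2*(U - 4*J) = -8*J + 2*U)
u/b(-118, s(-4, 5)) - 5162/(-38072) = -975/(-8*0 + 2*(-118)) - 5162/(-38072) = -975/(0 - 236) - 5162*(-1/38072) = -975/(-236) + 2581/19036 = -975*(-1/236) + 2581/19036 = 975/236 + 2581/19036 = 1198076/280781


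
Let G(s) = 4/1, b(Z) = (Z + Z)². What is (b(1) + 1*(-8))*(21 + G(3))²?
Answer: -2500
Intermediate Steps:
b(Z) = 4*Z² (b(Z) = (2*Z)² = 4*Z²)
G(s) = 4 (G(s) = 4*1 = 4)
(b(1) + 1*(-8))*(21 + G(3))² = (4*1² + 1*(-8))*(21 + 4)² = (4*1 - 8)*25² = (4 - 8)*625 = -4*625 = -2500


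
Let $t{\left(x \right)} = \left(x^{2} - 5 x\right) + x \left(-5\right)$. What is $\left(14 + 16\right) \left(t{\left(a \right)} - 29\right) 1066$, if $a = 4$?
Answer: $-1694940$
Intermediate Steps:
$t{\left(x \right)} = x^{2} - 10 x$ ($t{\left(x \right)} = \left(x^{2} - 5 x\right) - 5 x = x^{2} - 10 x$)
$\left(14 + 16\right) \left(t{\left(a \right)} - 29\right) 1066 = \left(14 + 16\right) \left(4 \left(-10 + 4\right) - 29\right) 1066 = 30 \left(4 \left(-6\right) - 29\right) 1066 = 30 \left(-24 - 29\right) 1066 = 30 \left(-53\right) 1066 = \left(-1590\right) 1066 = -1694940$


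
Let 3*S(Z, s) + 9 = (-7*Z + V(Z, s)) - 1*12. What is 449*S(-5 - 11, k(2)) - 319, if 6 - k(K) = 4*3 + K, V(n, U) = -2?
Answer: 39004/3 ≈ 13001.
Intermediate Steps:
k(K) = -6 - K (k(K) = 6 - (4*3 + K) = 6 - (12 + K) = 6 + (-12 - K) = -6 - K)
S(Z, s) = -23/3 - 7*Z/3 (S(Z, s) = -3 + ((-7*Z - 2) - 1*12)/3 = -3 + ((-2 - 7*Z) - 12)/3 = -3 + (-14 - 7*Z)/3 = -3 + (-14/3 - 7*Z/3) = -23/3 - 7*Z/3)
449*S(-5 - 11, k(2)) - 319 = 449*(-23/3 - 7*(-5 - 11)/3) - 319 = 449*(-23/3 - 7/3*(-16)) - 319 = 449*(-23/3 + 112/3) - 319 = 449*(89/3) - 319 = 39961/3 - 319 = 39004/3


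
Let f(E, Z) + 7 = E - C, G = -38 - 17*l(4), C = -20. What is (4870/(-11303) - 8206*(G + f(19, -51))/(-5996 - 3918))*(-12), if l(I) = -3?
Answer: -24753465780/56028971 ≈ -441.80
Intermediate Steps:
G = 13 (G = -38 - 17*(-3) = -38 + 51 = 13)
f(E, Z) = 13 + E (f(E, Z) = -7 + (E - 1*(-20)) = -7 + (E + 20) = -7 + (20 + E) = 13 + E)
(4870/(-11303) - 8206*(G + f(19, -51))/(-5996 - 3918))*(-12) = (4870/(-11303) - 8206*(13 + (13 + 19))/(-5996 - 3918))*(-12) = (4870*(-1/11303) - 8206/((-9914/(13 + 32))))*(-12) = (-4870/11303 - 8206/((-9914/45)))*(-12) = (-4870/11303 - 8206/((-9914*1/45)))*(-12) = (-4870/11303 - 8206/(-9914/45))*(-12) = (-4870/11303 - 8206*(-45/9914))*(-12) = (-4870/11303 + 184635/4957)*(-12) = (2062788815/56028971)*(-12) = -24753465780/56028971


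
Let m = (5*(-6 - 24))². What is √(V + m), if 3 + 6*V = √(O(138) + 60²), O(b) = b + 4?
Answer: √(809982 + 6*√3742)/6 ≈ 150.03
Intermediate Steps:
O(b) = 4 + b
V = -½ + √3742/6 (V = -½ + √((4 + 138) + 60²)/6 = -½ + √(142 + 3600)/6 = -½ + √3742/6 ≈ 9.6953)
m = 22500 (m = (5*(-30))² = (-150)² = 22500)
√(V + m) = √((-½ + √3742/6) + 22500) = √(44999/2 + √3742/6)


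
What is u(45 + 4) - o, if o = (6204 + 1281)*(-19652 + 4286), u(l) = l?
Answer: 115014559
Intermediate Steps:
o = -115014510 (o = 7485*(-15366) = -115014510)
u(45 + 4) - o = (45 + 4) - 1*(-115014510) = 49 + 115014510 = 115014559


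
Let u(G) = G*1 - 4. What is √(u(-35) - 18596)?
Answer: I*√18635 ≈ 136.51*I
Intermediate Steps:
u(G) = -4 + G (u(G) = G - 4 = -4 + G)
√(u(-35) - 18596) = √((-4 - 35) - 18596) = √(-39 - 18596) = √(-18635) = I*√18635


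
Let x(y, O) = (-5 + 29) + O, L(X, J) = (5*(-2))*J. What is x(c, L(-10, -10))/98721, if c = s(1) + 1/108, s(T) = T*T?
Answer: 124/98721 ≈ 0.0012561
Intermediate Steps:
L(X, J) = -10*J
s(T) = T²
c = 109/108 (c = 1² + 1/108 = 1 + 1/108 = 109/108 ≈ 1.0093)
x(y, O) = 24 + O
x(c, L(-10, -10))/98721 = (24 - 10*(-10))/98721 = (24 + 100)*(1/98721) = 124*(1/98721) = 124/98721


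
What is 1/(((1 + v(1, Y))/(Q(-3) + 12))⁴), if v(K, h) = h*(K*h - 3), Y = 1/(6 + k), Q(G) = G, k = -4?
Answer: 1679616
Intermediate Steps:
Y = ½ (Y = 1/(6 - 4) = 1/2 = ½ ≈ 0.50000)
v(K, h) = h*(-3 + K*h)
1/(((1 + v(1, Y))/(Q(-3) + 12))⁴) = 1/(((1 + (-3 + 1*(½))/2)/(-3 + 12))⁴) = 1/(((1 + (-3 + ½)/2)/9)⁴) = 1/(((1 + (½)*(-5/2))*(⅑))⁴) = 1/(((1 - 5/4)*(⅑))⁴) = 1/((-¼*⅑)⁴) = 1/((-1/36)⁴) = 1/(1/1679616) = 1679616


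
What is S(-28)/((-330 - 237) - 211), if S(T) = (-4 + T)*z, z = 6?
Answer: 96/389 ≈ 0.24679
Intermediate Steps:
S(T) = -24 + 6*T (S(T) = (-4 + T)*6 = -24 + 6*T)
S(-28)/((-330 - 237) - 211) = (-24 + 6*(-28))/((-330 - 237) - 211) = (-24 - 168)/(-567 - 211) = -192/(-778) = -192*(-1/778) = 96/389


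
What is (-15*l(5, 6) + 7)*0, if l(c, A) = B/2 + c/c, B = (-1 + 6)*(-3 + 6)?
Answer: 0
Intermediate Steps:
B = 15 (B = 5*3 = 15)
l(c, A) = 17/2 (l(c, A) = 15/2 + c/c = 15*(½) + 1 = 15/2 + 1 = 17/2)
(-15*l(5, 6) + 7)*0 = (-15*17/2 + 7)*0 = (-255/2 + 7)*0 = -241/2*0 = 0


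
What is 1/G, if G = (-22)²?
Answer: 1/484 ≈ 0.0020661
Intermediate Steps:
G = 484
1/G = 1/484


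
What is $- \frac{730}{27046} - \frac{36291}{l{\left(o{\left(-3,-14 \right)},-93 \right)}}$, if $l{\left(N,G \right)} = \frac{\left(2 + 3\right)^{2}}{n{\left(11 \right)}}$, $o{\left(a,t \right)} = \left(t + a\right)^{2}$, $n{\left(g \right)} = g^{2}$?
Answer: $- \frac{59382355478}{338075} \approx -1.7565 \cdot 10^{5}$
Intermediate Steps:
$o{\left(a,t \right)} = \left(a + t\right)^{2}$
$l{\left(N,G \right)} = \frac{25}{121}$ ($l{\left(N,G \right)} = \frac{\left(2 + 3\right)^{2}}{11^{2}} = \frac{5^{2}}{121} = 25 \cdot \frac{1}{121} = \frac{25}{121}$)
$- \frac{730}{27046} - \frac{36291}{l{\left(o{\left(-3,-14 \right)},-93 \right)}} = - \frac{730}{27046} - \frac{36291}{\frac{25}{121}} = \left(-730\right) \frac{1}{27046} - \frac{4391211}{25} = - \frac{365}{13523} - \frac{4391211}{25} = - \frac{59382355478}{338075}$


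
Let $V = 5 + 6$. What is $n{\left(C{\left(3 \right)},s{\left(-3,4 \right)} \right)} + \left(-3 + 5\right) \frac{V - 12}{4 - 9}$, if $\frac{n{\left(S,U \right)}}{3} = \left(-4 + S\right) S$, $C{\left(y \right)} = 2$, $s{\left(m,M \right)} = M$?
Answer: $- \frac{58}{5} \approx -11.6$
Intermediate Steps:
$V = 11$
$n{\left(S,U \right)} = 3 S \left(-4 + S\right)$ ($n{\left(S,U \right)} = 3 \left(-4 + S\right) S = 3 S \left(-4 + S\right)$)
$n{\left(C{\left(3 \right)},s{\left(-3,4 \right)} \right)} + \left(-3 + 5\right) \frac{V - 12}{4 - 9} = 3 \cdot 2 \left(-4 + 2\right) + \left(-3 + 5\right) \frac{11 - 12}{4 - 9} = 3 \cdot 2 \left(-2\right) + 2 \left(- \frac{1}{-5}\right) = -12 + 2 \left(\left(-1\right) \left(- \frac{1}{5}\right)\right) = -12 + 2 \cdot \frac{1}{5} = -12 + \frac{2}{5} = - \frac{58}{5}$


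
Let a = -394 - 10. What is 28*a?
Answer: -11312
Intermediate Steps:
a = -404
28*a = 28*(-404) = -11312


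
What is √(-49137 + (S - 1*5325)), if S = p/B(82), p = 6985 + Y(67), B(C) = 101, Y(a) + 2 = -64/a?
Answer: I*√2490774061219/6767 ≈ 233.22*I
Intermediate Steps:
Y(a) = -2 - 64/a
p = 467797/67 (p = 6985 + (-2 - 64/67) = 6985 - 198/67 = 467797/67 ≈ 6982.0)
S = 467797/6767 (S = (467797/67)/101 = (467797/67)*(1/101) = 467797/6767 ≈ 69.129)
√(-49137 + (S - 1*5325)) = √(-49137 + (467797/6767 - 1*5325)) = √(-49137 + (467797/6767 - 5325)) = √(-49137 - 35566478/6767) = √(-368076557/6767) = I*√2490774061219/6767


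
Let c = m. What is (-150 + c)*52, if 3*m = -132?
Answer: -10088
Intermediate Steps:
m = -44 (m = (⅓)*(-132) = -44)
c = -44
(-150 + c)*52 = (-150 - 44)*52 = -194*52 = -10088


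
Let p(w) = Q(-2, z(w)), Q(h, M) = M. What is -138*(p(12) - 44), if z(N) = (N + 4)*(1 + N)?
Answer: -22632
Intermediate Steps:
z(N) = (1 + N)*(4 + N) (z(N) = (4 + N)*(1 + N) = (1 + N)*(4 + N))
p(w) = 4 + w**2 + 5*w
-138*(p(12) - 44) = -138*((4 + 12**2 + 5*12) - 44) = -138*((4 + 144 + 60) - 44) = -138*(208 - 44) = -138*164 = -22632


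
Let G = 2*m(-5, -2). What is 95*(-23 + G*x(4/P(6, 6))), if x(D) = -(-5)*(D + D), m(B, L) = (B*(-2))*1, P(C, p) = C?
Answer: 31445/3 ≈ 10482.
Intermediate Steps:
m(B, L) = -2*B (m(B, L) = -2*B*1 = -2*B)
G = 20 (G = 2*(-2*(-5)) = 2*10 = 20)
x(D) = 10*D (x(D) = -(-5)*2*D = -(-10)*D = 10*D)
95*(-23 + G*x(4/P(6, 6))) = 95*(-23 + 20*(10*(4/6))) = 95*(-23 + 20*(10*(4*(1/6)))) = 95*(-23 + 20*(10*(2/3))) = 95*(-23 + 20*(20/3)) = 95*(-23 + 400/3) = 95*(331/3) = 31445/3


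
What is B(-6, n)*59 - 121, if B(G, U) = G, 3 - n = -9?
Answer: -475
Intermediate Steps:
n = 12 (n = 3 - 1*(-9) = 3 + 9 = 12)
B(-6, n)*59 - 121 = -6*59 - 121 = -354 - 121 = -475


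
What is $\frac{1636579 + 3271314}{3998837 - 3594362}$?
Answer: $\frac{4907893}{404475} \approx 12.134$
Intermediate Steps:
$\frac{1636579 + 3271314}{3998837 - 3594362} = \frac{4907893}{404475}$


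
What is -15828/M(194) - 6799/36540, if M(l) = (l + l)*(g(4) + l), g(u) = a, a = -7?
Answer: -267915841/662799060 ≈ -0.40422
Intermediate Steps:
g(u) = -7
M(l) = 2*l*(-7 + l) (M(l) = (l + l)*(-7 + l) = (2*l)*(-7 + l) = 2*l*(-7 + l))
-15828/M(194) - 6799/36540 = -15828*1/(388*(-7 + 194)) - 6799/36540 = -15828/(2*194*187) - 6799*1/36540 = -15828/72556 - 6799/36540 = -15828*1/72556 - 6799/36540 = -3957/18139 - 6799/36540 = -267915841/662799060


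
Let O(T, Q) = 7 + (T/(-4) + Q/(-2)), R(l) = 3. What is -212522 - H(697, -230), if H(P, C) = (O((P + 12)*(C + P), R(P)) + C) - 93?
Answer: -517715/4 ≈ -1.2943e+5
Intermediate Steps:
O(T, Q) = 7 - Q/2 - T/4 (O(T, Q) = 7 + (T*(-¼) + Q*(-½)) = 7 + (-T/4 - Q/2) = 7 + (-Q/2 - T/4) = 7 - Q/2 - T/4)
H(P, C) = -175/2 + C - (12 + P)*(C + P)/4 (H(P, C) = ((7 - ½*3 - (P + 12)*(C + P)/4) + C) - 93 = ((7 - 3/2 - (12 + P)*(C + P)/4) + C) - 93 = ((11/2 - (12 + P)*(C + P)/4) + C) - 93 = (11/2 + C - (12 + P)*(C + P)/4) - 93 = -175/2 + C - (12 + P)*(C + P)/4)
-212522 - H(697, -230) = -212522 - (-175/2 - 3*697 - 2*(-230) - ¼*697² - ¼*(-230)*697) = -212522 - (-175/2 - 2091 + 460 - ¼*485809 + 80155/2) = -212522 - (-175/2 - 2091 + 460 - 485809/4 + 80155/2) = -212522 - 1*(-332373/4) = -212522 + 332373/4 = -517715/4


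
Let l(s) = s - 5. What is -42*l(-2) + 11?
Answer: 305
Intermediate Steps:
l(s) = -5 + s
-42*l(-2) + 11 = -42*(-5 - 2) + 11 = -42*(-7) + 11 = 294 + 11 = 305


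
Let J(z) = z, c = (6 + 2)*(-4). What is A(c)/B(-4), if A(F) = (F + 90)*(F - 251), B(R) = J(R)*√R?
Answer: -8207*I/4 ≈ -2051.8*I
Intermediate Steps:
c = -32 (c = 8*(-4) = -32)
B(R) = R^(3/2) (B(R) = R*√R = R^(3/2))
A(F) = (-251 + F)*(90 + F) (A(F) = (90 + F)*(-251 + F) = (-251 + F)*(90 + F))
A(c)/B(-4) = (-22590 + (-32)² - 161*(-32))/((-4)^(3/2)) = (-22590 + 1024 + 5152)/((-8*I)) = -8207*I/4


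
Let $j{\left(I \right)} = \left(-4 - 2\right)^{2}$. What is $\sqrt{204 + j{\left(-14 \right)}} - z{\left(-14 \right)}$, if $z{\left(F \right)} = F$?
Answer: $14 + 4 \sqrt{15} \approx 29.492$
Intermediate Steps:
$j{\left(I \right)} = 36$ ($j{\left(I \right)} = \left(-6\right)^{2} = 36$)
$\sqrt{204 + j{\left(-14 \right)}} - z{\left(-14 \right)} = \sqrt{204 + 36} - -14 = \sqrt{240} + 14 = 4 \sqrt{15} + 14 = 14 + 4 \sqrt{15}$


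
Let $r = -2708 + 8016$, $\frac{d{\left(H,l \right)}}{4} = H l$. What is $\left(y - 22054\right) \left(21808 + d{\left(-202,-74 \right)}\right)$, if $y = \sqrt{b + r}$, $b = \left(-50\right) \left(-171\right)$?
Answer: $-1799606400 + 1060800 \sqrt{82} \approx -1.79 \cdot 10^{9}$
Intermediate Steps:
$b = 8550$
$d{\left(H,l \right)} = 4 H l$
$r = 5308$
$y = 13 \sqrt{82}$ ($y = \sqrt{8550 + 5308} = \sqrt{13858} = 13 \sqrt{82} \approx 117.72$)
$\left(y - 22054\right) \left(21808 + d{\left(-202,-74 \right)}\right) = \left(13 \sqrt{82} - 22054\right) \left(21808 + 4 \left(-202\right) \left(-74\right)\right) = \left(-22054 + 13 \sqrt{82}\right) \left(21808 + 59792\right) = \left(-22054 + 13 \sqrt{82}\right) 81600 = -1799606400 + 1060800 \sqrt{82}$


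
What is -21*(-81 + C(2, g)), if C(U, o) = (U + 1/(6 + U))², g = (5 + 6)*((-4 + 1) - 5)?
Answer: 102795/64 ≈ 1606.2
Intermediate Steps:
g = -88 (g = 11*(-3 - 5) = 11*(-8) = -88)
-21*(-81 + C(2, g)) = -21*(-81 + (1 + 2² + 6*2)²/(6 + 2)²) = -21*(-81 + (1 + 4 + 12)²/8²) = -21*(-81 + (1/64)*17²) = -21*(-81 + (1/64)*289) = -21*(-81 + 289/64) = -21*(-4895/64) = 102795/64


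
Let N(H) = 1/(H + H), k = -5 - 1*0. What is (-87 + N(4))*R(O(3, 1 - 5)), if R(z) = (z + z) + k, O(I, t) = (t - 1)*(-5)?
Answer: -31275/8 ≈ -3909.4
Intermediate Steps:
k = -5 (k = -5 + 0 = -5)
O(I, t) = 5 - 5*t (O(I, t) = (-1 + t)*(-5) = 5 - 5*t)
N(H) = 1/(2*H)
R(z) = -5 + 2*z (R(z) = (z + z) - 5 = 2*z - 5 = -5 + 2*z)
(-87 + N(4))*R(O(3, 1 - 5)) = (-87 + (1/2)/4)*(-5 + 2*(5 - 5*(1 - 5))) = (-87 + (1/2)*(1/4))*(-5 + 2*(5 - 5*(-4))) = (-87 + 1/8)*(-5 + 2*(5 + 20)) = -695*(-5 + 2*25)/8 = -695*(-5 + 50)/8 = -695/8*45 = -31275/8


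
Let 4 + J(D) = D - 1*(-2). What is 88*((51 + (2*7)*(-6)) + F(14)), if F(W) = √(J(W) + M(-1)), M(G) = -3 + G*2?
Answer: -2904 + 88*√7 ≈ -2671.2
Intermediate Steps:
M(G) = -3 + 2*G
J(D) = -2 + D (J(D) = -4 + (D - 1*(-2)) = -4 + (D + 2) = -4 + (2 + D) = -2 + D)
F(W) = √(-7 + W) (F(W) = √((-2 + W) + (-3 + 2*(-1))) = √((-2 + W) + (-3 - 2)) = √((-2 + W) - 5) = √(-7 + W))
88*((51 + (2*7)*(-6)) + F(14)) = 88*((51 + (2*7)*(-6)) + √(-7 + 14)) = 88*((51 + 14*(-6)) + √7) = 88*((51 - 84) + √7) = 88*(-33 + √7) = -2904 + 88*√7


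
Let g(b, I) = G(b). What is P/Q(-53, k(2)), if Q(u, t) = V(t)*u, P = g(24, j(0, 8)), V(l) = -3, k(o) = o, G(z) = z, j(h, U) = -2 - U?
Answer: 8/53 ≈ 0.15094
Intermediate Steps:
g(b, I) = b
P = 24
Q(u, t) = -3*u
P/Q(-53, k(2)) = 24/((-3*(-53))) = 24/159 = 24*(1/159) = 8/53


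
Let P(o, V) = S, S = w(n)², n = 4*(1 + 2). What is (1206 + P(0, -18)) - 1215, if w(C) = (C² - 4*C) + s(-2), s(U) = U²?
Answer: 9991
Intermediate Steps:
n = 12 (n = 4*3 = 12)
w(C) = 4 + C² - 4*C (w(C) = (C² - 4*C) + (-2)² = (C² - 4*C) + 4 = 4 + C² - 4*C)
S = 10000 (S = (4 + 12² - 4*12)² = (4 + 144 - 48)² = 100² = 10000)
P(o, V) = 10000
(1206 + P(0, -18)) - 1215 = (1206 + 10000) - 1215 = 11206 - 1215 = 9991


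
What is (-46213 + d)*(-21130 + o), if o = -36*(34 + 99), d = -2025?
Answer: 1250232484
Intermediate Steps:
o = -4788 (o = -36*133 = -4788)
(-46213 + d)*(-21130 + o) = (-46213 - 2025)*(-21130 - 4788) = -48238*(-25918) = 1250232484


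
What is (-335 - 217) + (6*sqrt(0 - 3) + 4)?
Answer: -548 + 6*I*sqrt(3) ≈ -548.0 + 10.392*I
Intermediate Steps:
(-335 - 217) + (6*sqrt(0 - 3) + 4) = -552 + (6*sqrt(-3) + 4) = -552 + (6*(I*sqrt(3)) + 4) = -552 + (6*I*sqrt(3) + 4) = -552 + (4 + 6*I*sqrt(3)) = -548 + 6*I*sqrt(3)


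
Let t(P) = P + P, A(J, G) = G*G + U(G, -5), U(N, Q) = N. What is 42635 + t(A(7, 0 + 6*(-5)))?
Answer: 44375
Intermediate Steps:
A(J, G) = G + G**2 (A(J, G) = G*G + G = G**2 + G = G + G**2)
t(P) = 2*P
42635 + t(A(7, 0 + 6*(-5))) = 42635 + 2*((0 + 6*(-5))*(1 + (0 + 6*(-5)))) = 42635 + 2*((0 - 30)*(1 + (0 - 30))) = 42635 + 2*(-30*(1 - 30)) = 42635 + 2*(-30*(-29)) = 42635 + 2*870 = 42635 + 1740 = 44375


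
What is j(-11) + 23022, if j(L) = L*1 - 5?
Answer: 23006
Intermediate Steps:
j(L) = -5 + L (j(L) = L - 5 = -5 + L)
j(-11) + 23022 = (-5 - 11) + 23022 = -16 + 23022 = 23006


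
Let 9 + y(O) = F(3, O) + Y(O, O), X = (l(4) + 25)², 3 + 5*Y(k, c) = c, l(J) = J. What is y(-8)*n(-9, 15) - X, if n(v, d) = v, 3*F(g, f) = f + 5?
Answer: -3656/5 ≈ -731.20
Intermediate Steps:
F(g, f) = 5/3 + f/3 (F(g, f) = (f + 5)/3 = (5 + f)/3 = 5/3 + f/3)
Y(k, c) = -⅗ + c/5
X = 841 (X = (4 + 25)² = 29² = 841)
y(O) = -119/15 + 8*O/15 (y(O) = -9 + ((5/3 + O/3) + (-⅗ + O/5)) = -9 + (16/15 + 8*O/15) = -119/15 + 8*O/15)
y(-8)*n(-9, 15) - X = (-119/15 + (8/15)*(-8))*(-9) - 1*841 = (-119/15 - 64/15)*(-9) - 841 = -61/5*(-9) - 841 = 549/5 - 841 = -3656/5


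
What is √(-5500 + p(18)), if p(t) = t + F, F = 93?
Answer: I*√5389 ≈ 73.41*I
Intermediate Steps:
p(t) = 93 + t (p(t) = t + 93 = 93 + t)
√(-5500 + p(18)) = √(-5500 + (93 + 18)) = √(-5500 + 111) = √(-5389) = I*√5389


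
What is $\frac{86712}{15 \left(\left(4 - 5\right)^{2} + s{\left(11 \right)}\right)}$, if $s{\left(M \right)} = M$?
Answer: $\frac{7226}{15} \approx 481.73$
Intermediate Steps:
$\frac{86712}{15 \left(\left(4 - 5\right)^{2} + s{\left(11 \right)}\right)} = \frac{86712}{15 \left(\left(4 - 5\right)^{2} + 11\right)} = \frac{86712}{15 \left(\left(-1\right)^{2} + 11\right)} = \frac{86712}{15 \left(1 + 11\right)} = \frac{86712}{15 \cdot 12} = \frac{86712}{180} = 86712 \cdot \frac{1}{180} = \frac{7226}{15}$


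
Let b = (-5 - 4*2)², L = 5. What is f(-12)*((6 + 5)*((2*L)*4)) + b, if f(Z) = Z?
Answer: -5111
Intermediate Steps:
b = 169 (b = (-5 - 8)² = (-13)² = 169)
f(-12)*((6 + 5)*((2*L)*4)) + b = -12*(6 + 5)*(2*5)*4 + 169 = -132*10*4 + 169 = -132*40 + 169 = -12*440 + 169 = -5280 + 169 = -5111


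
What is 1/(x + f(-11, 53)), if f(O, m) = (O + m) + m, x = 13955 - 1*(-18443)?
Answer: 1/32493 ≈ 3.0776e-5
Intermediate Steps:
x = 32398 (x = 13955 + 18443 = 32398)
f(O, m) = O + 2*m
1/(x + f(-11, 53)) = 1/(32398 + (-11 + 2*53)) = 1/(32398 + (-11 + 106)) = 1/(32398 + 95) = 1/32493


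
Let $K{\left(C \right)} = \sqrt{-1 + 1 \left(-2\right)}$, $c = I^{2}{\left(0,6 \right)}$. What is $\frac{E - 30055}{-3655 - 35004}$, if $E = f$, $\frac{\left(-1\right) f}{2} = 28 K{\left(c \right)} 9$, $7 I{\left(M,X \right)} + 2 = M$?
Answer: $\frac{30055}{38659} + \frac{504 i \sqrt{3}}{38659} \approx 0.77744 + 0.022581 i$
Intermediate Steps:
$I{\left(M,X \right)} = - \frac{2}{7} + \frac{M}{7}$
$c = \frac{4}{49}$ ($c = \left(- \frac{2}{7} + \frac{1}{7} \cdot 0\right)^{2} = \left(- \frac{2}{7} + 0\right)^{2} = \left(- \frac{2}{7}\right)^{2} = \frac{4}{49} \approx 0.081633$)
$K{\left(C \right)} = i \sqrt{3}$ ($K{\left(C \right)} = \sqrt{-1 - 2} = \sqrt{-3} = i \sqrt{3}$)
$f = - 504 i \sqrt{3}$ ($f = - 2 \cdot 28 i \sqrt{3} \cdot 9 = - 2 \cdot 252 i \sqrt{3} = - 504 i \sqrt{3} \approx - 872.95 i$)
$E = - 504 i \sqrt{3} \approx - 872.95 i$
$\frac{E - 30055}{-3655 - 35004} = \frac{- 504 i \sqrt{3} - 30055}{-3655 - 35004} = \frac{-30055 - 504 i \sqrt{3}}{-38659} = \left(-30055 - 504 i \sqrt{3}\right) \left(- \frac{1}{38659}\right) = \frac{30055}{38659} + \frac{504 i \sqrt{3}}{38659}$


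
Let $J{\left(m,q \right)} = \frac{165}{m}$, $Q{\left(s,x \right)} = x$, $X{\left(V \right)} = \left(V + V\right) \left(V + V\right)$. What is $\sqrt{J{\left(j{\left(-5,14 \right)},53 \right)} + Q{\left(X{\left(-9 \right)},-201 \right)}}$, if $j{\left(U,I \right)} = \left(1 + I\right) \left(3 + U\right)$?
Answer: $\frac{i \sqrt{826}}{2} \approx 14.37 i$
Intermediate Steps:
$X{\left(V \right)} = 4 V^{2}$ ($X{\left(V \right)} = 2 V 2 V = 4 V^{2}$)
$\sqrt{J{\left(j{\left(-5,14 \right)},53 \right)} + Q{\left(X{\left(-9 \right)},-201 \right)}} = \sqrt{\frac{165}{3 - 5 + 3 \cdot 14 + 14 \left(-5\right)} - 201} = \sqrt{\frac{165}{3 - 5 + 42 - 70} - 201} = \sqrt{\frac{165}{-30} - 201} = \sqrt{165 \left(- \frac{1}{30}\right) - 201} = \sqrt{- \frac{11}{2} - 201} = \sqrt{- \frac{413}{2}} = \frac{i \sqrt{826}}{2}$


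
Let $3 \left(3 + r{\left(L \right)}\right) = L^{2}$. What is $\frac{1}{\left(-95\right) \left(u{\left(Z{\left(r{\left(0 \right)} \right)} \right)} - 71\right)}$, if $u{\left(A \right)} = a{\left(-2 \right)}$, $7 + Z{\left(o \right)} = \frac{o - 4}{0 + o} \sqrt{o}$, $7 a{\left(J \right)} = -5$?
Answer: $\frac{7}{47690} \approx 0.00014678$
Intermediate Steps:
$a{\left(J \right)} = - \frac{5}{7}$ ($a{\left(J \right)} = \frac{1}{7} \left(-5\right) = - \frac{5}{7}$)
$r{\left(L \right)} = -3 + \frac{L^{2}}{3}$
$Z{\left(o \right)} = -7 + \frac{-4 + o}{\sqrt{o}}$ ($Z{\left(o \right)} = -7 + \frac{o - 4}{0 + o} \sqrt{o} = -7 + \frac{-4 + o}{o} \sqrt{o} = -7 + \frac{-4 + o}{\sqrt{o}}$)
$u{\left(A \right)} = - \frac{5}{7}$
$\frac{1}{\left(-95\right) \left(u{\left(Z{\left(r{\left(0 \right)} \right)} \right)} - 71\right)} = \frac{1}{\left(-95\right) \left(- \frac{5}{7} - 71\right)} = \frac{1}{\left(-95\right) \left(- \frac{502}{7}\right)} = \frac{1}{\frac{47690}{7}} = \frac{7}{47690}$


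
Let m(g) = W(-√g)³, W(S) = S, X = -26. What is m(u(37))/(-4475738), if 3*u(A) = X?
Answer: -13*I*√78/20140821 ≈ -5.7005e-6*I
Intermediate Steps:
u(A) = -26/3 (u(A) = (⅓)*(-26) = -26/3)
m(g) = -g^(3/2) (m(g) = (-√g)³ = -g^(3/2))
m(u(37))/(-4475738) = -(-26/3)^(3/2)/(-4475738) = -(-26)*I*√78/9*(-1/4475738) = (26*I*√78/9)*(-1/4475738) = -13*I*√78/20140821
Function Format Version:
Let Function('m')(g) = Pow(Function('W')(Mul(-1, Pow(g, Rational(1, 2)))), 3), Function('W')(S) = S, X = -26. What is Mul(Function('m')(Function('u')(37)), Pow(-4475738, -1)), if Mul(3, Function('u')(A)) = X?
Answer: Mul(Rational(-13, 20140821), I, Pow(78, Rational(1, 2))) ≈ Mul(-5.7005e-6, I)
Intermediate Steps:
Function('u')(A) = Rational(-26, 3) (Function('u')(A) = Mul(Rational(1, 3), -26) = Rational(-26, 3))
Function('m')(g) = Mul(-1, Pow(g, Rational(3, 2))) (Function('m')(g) = Pow(Mul(-1, Pow(g, Rational(1, 2))), 3) = Mul(-1, Pow(g, Rational(3, 2))))
Mul(Function('m')(Function('u')(37)), Pow(-4475738, -1)) = Mul(Mul(-1, Pow(Rational(-26, 3), Rational(3, 2))), Pow(-4475738, -1)) = Mul(Mul(-1, Mul(Rational(-26, 9), I, Pow(78, Rational(1, 2)))), Rational(-1, 4475738)) = Mul(Mul(Rational(26, 9), I, Pow(78, Rational(1, 2))), Rational(-1, 4475738)) = Mul(Rational(-13, 20140821), I, Pow(78, Rational(1, 2)))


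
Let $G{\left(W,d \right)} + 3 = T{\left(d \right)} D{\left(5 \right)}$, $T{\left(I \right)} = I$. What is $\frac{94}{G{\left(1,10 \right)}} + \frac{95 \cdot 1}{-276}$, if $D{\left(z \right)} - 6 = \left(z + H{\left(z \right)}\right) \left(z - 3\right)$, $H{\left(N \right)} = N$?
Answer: $\frac{1529}{70932} \approx 0.021556$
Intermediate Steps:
$D{\left(z \right)} = 6 + 2 z \left(-3 + z\right)$ ($D{\left(z \right)} = 6 + \left(z + z\right) \left(z - 3\right) = 6 + 2 z \left(-3 + z\right)$)
$G{\left(W,d \right)} = -3 + 26 d$ ($G{\left(W,d \right)} = -3 + d \left(6 - 30 + 2 \cdot 5^{2}\right) = -3 + d \left(6 - 30 + 2 \cdot 25\right) = -3 + d \left(6 - 30 + 50\right) = -3 + d 26 = -3 + 26 d$)
$\frac{94}{G{\left(1,10 \right)}} + \frac{95 \cdot 1}{-276} = \frac{94}{-3 + 26 \cdot 10} + \frac{95 \cdot 1}{-276} = \frac{94}{-3 + 260} + 95 \left(- \frac{1}{276}\right) = \frac{94}{257} - \frac{95}{276} = \frac{1529}{70932}$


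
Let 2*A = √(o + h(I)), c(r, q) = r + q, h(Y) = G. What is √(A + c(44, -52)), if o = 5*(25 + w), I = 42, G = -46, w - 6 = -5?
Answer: √(-8 + √21) ≈ 1.8486*I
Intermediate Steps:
w = 1 (w = 6 - 5 = 1)
h(Y) = -46
o = 130 (o = 5*(25 + 1) = 5*26 = 130)
c(r, q) = q + r
A = √21 (A = √(130 - 46)/2 = √84/2 = (2*√21)/2 = √21 ≈ 4.5826)
√(A + c(44, -52)) = √(√21 + (-52 + 44)) = √(√21 - 8) = √(-8 + √21)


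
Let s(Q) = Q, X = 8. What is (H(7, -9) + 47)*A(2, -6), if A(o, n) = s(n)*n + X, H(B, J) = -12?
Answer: 1540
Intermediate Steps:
A(o, n) = 8 + n**2 (A(o, n) = n*n + 8 = n**2 + 8 = 8 + n**2)
(H(7, -9) + 47)*A(2, -6) = (-12 + 47)*(8 + (-6)**2) = 35*(8 + 36) = 35*44 = 1540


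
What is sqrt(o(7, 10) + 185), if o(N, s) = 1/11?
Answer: 2*sqrt(5599)/11 ≈ 13.605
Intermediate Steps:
o(N, s) = 1/11 (o(N, s) = 1*(1/11) = 1/11)
sqrt(o(7, 10) + 185) = sqrt(1/11 + 185) = sqrt(2036/11) = 2*sqrt(5599)/11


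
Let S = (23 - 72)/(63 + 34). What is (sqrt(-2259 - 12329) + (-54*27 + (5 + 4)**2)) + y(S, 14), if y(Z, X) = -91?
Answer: -1468 + 2*I*sqrt(3647) ≈ -1468.0 + 120.78*I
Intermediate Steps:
S = -49/97 ≈ -0.50515
(sqrt(-2259 - 12329) + (-54*27 + (5 + 4)**2)) + y(S, 14) = (sqrt(-2259 - 12329) + (-54*27 + (5 + 4)**2)) - 91 = (sqrt(-14588) + (-1458 + 9**2)) - 91 = (2*I*sqrt(3647) + (-1458 + 81)) - 91 = (2*I*sqrt(3647) - 1377) - 91 = (-1377 + 2*I*sqrt(3647)) - 91 = -1468 + 2*I*sqrt(3647)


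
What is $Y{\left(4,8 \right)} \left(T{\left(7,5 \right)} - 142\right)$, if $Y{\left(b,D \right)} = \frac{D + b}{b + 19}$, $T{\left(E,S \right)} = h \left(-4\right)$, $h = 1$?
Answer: $- \frac{1752}{23} \approx -76.174$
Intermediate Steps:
$T{\left(E,S \right)} = -4$ ($T{\left(E,S \right)} = 1 \left(-4\right) = -4$)
$Y{\left(b,D \right)} = \frac{D + b}{19 + b}$
$Y{\left(4,8 \right)} \left(T{\left(7,5 \right)} - 142\right) = \frac{8 + 4}{19 + 4} \left(-4 - 142\right) = \frac{1}{23} \cdot 12 \left(-146\right) = \frac{12}{23} \left(-146\right) = - \frac{1752}{23}$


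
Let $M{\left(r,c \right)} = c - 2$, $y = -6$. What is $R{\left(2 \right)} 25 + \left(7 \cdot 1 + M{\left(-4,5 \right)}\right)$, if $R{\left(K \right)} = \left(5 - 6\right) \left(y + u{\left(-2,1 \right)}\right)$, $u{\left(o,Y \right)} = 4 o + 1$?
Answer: $335$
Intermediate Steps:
$u{\left(o,Y \right)} = 1 + 4 o$
$M{\left(r,c \right)} = -2 + c$
$R{\left(K \right)} = 13$ ($R{\left(K \right)} = \left(5 - 6\right) \left(-6 + \left(1 + 4 \left(-2\right)\right)\right) = - (-6 + \left(1 - 8\right)) = - (-6 - 7) = \left(-1\right) \left(-13\right) = 13$)
$R{\left(2 \right)} 25 + \left(7 \cdot 1 + M{\left(-4,5 \right)}\right) = 13 \cdot 25 + \left(7 \cdot 1 + \left(-2 + 5\right)\right) = 325 + \left(7 + 3\right) = 325 + 10 = 335$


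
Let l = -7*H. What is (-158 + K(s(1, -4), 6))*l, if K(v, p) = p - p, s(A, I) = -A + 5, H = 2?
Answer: 2212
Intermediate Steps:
l = -14 (l = -7*2 = -14)
s(A, I) = 5 - A
K(v, p) = 0
(-158 + K(s(1, -4), 6))*l = (-158 + 0)*(-14) = -158*(-14) = 2212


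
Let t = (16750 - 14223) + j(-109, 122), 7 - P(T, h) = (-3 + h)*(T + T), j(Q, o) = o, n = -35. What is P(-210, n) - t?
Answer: -18602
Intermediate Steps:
P(T, h) = 7 - 2*T*(-3 + h) (P(T, h) = 7 - (-3 + h)*(T + T) = 7 - (-3 + h)*2*T = 7 - 2*T*(-3 + h))
t = 2649 (t = (16750 - 14223) + 122 = 2527 + 122 = 2649)
P(-210, n) - t = (7 + 6*(-210) - 2*(-210)*(-35)) - 1*2649 = (7 - 1260 - 14700) - 2649 = -15953 - 2649 = -18602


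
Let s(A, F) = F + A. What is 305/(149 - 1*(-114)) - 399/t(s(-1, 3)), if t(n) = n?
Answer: -104327/526 ≈ -198.34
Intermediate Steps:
s(A, F) = A + F
305/(149 - 1*(-114)) - 399/t(s(-1, 3)) = 305/(149 - 1*(-114)) - 399/(-1 + 3) = 305/(149 + 114) - 399/2 = 305/263 - 399*½ = 305*(1/263) - 399/2 = 305/263 - 399/2 = -104327/526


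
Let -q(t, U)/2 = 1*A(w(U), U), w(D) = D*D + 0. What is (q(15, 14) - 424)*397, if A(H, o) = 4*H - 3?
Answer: -788442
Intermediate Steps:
w(D) = D² (w(D) = D² + 0 = D²)
A(H, o) = -3 + 4*H
q(t, U) = 6 - 8*U² (q(t, U) = -2*(-3 + 4*U²) = 6 - 8*U²)
(q(15, 14) - 424)*397 = ((6 - 8*14²) - 424)*397 = ((6 - 8*196) - 424)*397 = ((6 - 1568) - 424)*397 = (-1562 - 424)*397 = -1986*397 = -788442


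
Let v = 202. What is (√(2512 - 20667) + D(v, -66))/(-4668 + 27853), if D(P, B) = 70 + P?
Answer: 272/23185 + I*√18155/23185 ≈ 0.011732 + 0.0058115*I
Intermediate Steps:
(√(2512 - 20667) + D(v, -66))/(-4668 + 27853) = (√(2512 - 20667) + (70 + 202))/(-4668 + 27853) = (√(-18155) + 272)/23185 = (I*√18155 + 272)*(1/23185) = (272 + I*√18155)*(1/23185) = 272/23185 + I*√18155/23185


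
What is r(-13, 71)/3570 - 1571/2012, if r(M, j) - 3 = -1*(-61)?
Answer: -2739851/3591420 ≈ -0.76289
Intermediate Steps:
r(M, j) = 64 (r(M, j) = 3 - 1*(-61) = 3 + 61 = 64)
r(-13, 71)/3570 - 1571/2012 = 64/3570 - 1571/2012 = 64*(1/3570) - 1571*1/2012 = 32/1785 - 1571/2012 = -2739851/3591420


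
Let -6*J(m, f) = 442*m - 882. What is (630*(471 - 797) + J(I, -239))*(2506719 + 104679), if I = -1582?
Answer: -231610981882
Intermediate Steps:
J(m, f) = 147 - 221*m/3 (J(m, f) = -(442*m - 882)/6 = -(-882 + 442*m)/6 = 147 - 221*m/3)
(630*(471 - 797) + J(I, -239))*(2506719 + 104679) = (630*(471 - 797) + (147 - 221/3*(-1582)))*(2506719 + 104679) = (630*(-326) + (147 + 349622/3))*2611398 = (-205380 + 350063/3)*2611398 = -266077/3*2611398 = -231610981882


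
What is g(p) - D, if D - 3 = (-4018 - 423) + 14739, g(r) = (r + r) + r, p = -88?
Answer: -10565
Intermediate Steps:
g(r) = 3*r (g(r) = 2*r + r = 3*r)
D = 10301 (D = 3 + ((-4018 - 423) + 14739) = 3 + (-4441 + 14739) = 3 + 10298 = 10301)
g(p) - D = 3*(-88) - 1*10301 = -264 - 10301 = -10565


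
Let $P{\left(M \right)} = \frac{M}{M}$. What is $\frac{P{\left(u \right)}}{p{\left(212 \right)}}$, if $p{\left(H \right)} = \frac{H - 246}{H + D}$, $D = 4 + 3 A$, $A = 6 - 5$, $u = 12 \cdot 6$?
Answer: $- \frac{219}{34} \approx -6.4412$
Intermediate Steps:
$u = 72$
$A = 1$
$D = 7$ ($D = 4 + 3 \cdot 1 = 4 + 3 = 7$)
$P{\left(M \right)} = 1$
$p{\left(H \right)} = \frac{-246 + H}{7 + H}$ ($p{\left(H \right)} = \frac{H - 246}{H + 7} = \frac{-246 + H}{7 + H}$)
$\frac{P{\left(u \right)}}{p{\left(212 \right)}} = 1 \frac{1}{\frac{1}{7 + 212} \left(-246 + 212\right)} = 1 \frac{1}{\frac{1}{219} \left(-34\right)} = 1 \frac{1}{- \frac{34}{219}} = 1 \left(- \frac{219}{34}\right) = - \frac{219}{34}$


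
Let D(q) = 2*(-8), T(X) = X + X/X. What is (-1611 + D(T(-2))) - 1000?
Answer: -2627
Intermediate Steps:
T(X) = 1 + X (T(X) = X + 1 = 1 + X)
D(q) = -16
(-1611 + D(T(-2))) - 1000 = (-1611 - 16) - 1000 = -1627 - 1000 = -2627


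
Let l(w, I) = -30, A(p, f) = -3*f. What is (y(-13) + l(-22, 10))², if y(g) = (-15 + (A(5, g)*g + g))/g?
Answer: 21025/169 ≈ 124.41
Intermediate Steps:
y(g) = (-15 + g - 3*g²)/g (y(g) = (-15 + ((-3*g)*g + g))/g = (-15 + (-3*g² + g))/g = (-15 + (g - 3*g²))/g = (-15 + g - 3*g²)/g)
(y(-13) + l(-22, 10))² = ((1 - 15/(-13) - 3*(-13)) - 30)² = ((1 - 15*(-1/13) + 39) - 30)² = ((1 + 15/13 + 39) - 30)² = (535/13 - 30)² = (145/13)² = 21025/169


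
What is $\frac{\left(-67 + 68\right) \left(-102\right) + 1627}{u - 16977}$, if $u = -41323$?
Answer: $- \frac{61}{2332} \approx -0.026158$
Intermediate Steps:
$\frac{\left(-67 + 68\right) \left(-102\right) + 1627}{u - 16977} = \frac{\left(-67 + 68\right) \left(-102\right) + 1627}{-41323 - 16977} = \frac{1 \left(-102\right) + 1627}{-58300} = \left(-102 + 1627\right) \left(- \frac{1}{58300}\right) = 1525 \left(- \frac{1}{58300}\right) = - \frac{61}{2332}$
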